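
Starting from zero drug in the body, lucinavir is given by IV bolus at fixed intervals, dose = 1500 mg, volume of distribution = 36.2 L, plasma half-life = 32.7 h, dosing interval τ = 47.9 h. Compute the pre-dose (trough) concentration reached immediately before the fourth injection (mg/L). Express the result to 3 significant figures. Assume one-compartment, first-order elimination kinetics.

C₀ per dose = Dose / Vd = 1500 / 36.2 = 41.44 mg/L
k = ln2 / t½ = 0.693147 / 32.7 = 0.02120 h⁻¹
Fraction remaining after one interval: r = e^(−kτ) = e^(−0.02120 × 47.9) = 0.3622
Before dose 4, 3 doses have been given (aged 1τ, 2τ, 3τ).
C_trough = C₀ × (r + r² + … + r^3) = C₀ × r(1−r^3)/(1−r)
        = 41.44 × 0.3622 × (1 − 0.04752) / (1 − 0.3622) = 22.42 mg/L

22.4 mg/L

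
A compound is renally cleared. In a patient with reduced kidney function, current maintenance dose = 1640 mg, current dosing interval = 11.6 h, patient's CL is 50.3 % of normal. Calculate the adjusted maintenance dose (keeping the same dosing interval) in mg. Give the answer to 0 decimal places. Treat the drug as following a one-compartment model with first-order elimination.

To keep the same average steady-state level, dosing rate must scale with clearance.
CL ratio = 50.3 / 100 = 0.5030
New dose (same interval) = 1640 × 0.5030 = 824.9 mg

825 mg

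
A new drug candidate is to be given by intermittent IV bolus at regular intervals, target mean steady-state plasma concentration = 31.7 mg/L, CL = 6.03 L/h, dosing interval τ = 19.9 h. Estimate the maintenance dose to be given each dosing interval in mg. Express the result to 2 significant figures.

3800 mg

At steady state, Dose/τ = Css × CL.
Dose = Css × CL × τ = 31.7 × 6.030 × 19.9 = 3804 mg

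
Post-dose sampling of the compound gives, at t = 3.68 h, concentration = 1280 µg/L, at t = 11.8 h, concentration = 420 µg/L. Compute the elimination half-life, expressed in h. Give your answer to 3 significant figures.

k = ln(C₁/C₂) / (t₂ − t₁) = ln(1280/420) / (11.8 − 3.68)
  = 1.114 / 8.120 = 0.1372 h⁻¹
t½ = ln2 / k = 0.693147 / 0.1372 = 5.052 h

5.05 h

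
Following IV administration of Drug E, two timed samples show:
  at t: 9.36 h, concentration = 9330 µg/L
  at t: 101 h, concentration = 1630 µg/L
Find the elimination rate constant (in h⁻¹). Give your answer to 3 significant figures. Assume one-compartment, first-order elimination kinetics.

0.0190 h⁻¹

k = ln(C₁/C₂) / (t₂ − t₁) = ln(9330/1630) / (101 − 9.36)
  = 1.745 / 91.64 = 0.01904 h⁻¹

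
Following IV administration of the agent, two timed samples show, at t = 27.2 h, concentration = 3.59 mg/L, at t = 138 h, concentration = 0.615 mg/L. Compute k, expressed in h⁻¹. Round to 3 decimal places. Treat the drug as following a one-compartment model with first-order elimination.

k = ln(C₁/C₂) / (t₂ − t₁) = ln(3.59/0.615) / (138 − 27.2)
  = 1.764 / 110.8 = 0.01592 h⁻¹

0.016 h⁻¹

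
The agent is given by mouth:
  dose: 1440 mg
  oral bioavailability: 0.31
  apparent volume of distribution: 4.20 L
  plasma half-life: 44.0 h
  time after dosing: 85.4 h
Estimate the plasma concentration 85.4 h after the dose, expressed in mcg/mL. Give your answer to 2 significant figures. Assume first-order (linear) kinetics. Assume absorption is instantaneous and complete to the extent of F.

28 mcg/mL

Amount reaching circulation = F × Dose = 0.31 × 1440 = 446.4 mg
C₀ = F·Dose / Vd = 446.4 / 4.20 = 106.3 mg/L
k = ln2 / t½ = 0.693147 / 44.0 = 0.01575 h⁻¹
C = C₀ · e^(−k·t) = 106.3 × e^(−0.01575 × 85.4)
  = 106.3 × 0.2605 = 27.69 mg/L
(27.69 mg/L = 27.69 mcg/mL)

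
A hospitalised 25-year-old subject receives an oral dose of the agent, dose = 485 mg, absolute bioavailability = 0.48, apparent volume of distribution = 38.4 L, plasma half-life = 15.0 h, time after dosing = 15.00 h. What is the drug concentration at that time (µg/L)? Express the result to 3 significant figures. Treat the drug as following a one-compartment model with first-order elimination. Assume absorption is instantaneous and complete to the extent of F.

Amount reaching circulation = F × Dose = 0.48 × 485.0 = 232.8 mg
C₀ = F·Dose / Vd = 232.8 / 38.4 = 6.063 mg/L
k = ln2 / t½ = 0.693147 / 15.0 = 0.04621 h⁻¹
t / t½ = 15.00 / 15.0 = 1 half-lives
C = C₀ × (1/2)^1 = 6.063 × 0.5000 = 3.032 mg/L
Convert: 3.032 mg/L × 1000 = 3032 µg/L

3030 µg/L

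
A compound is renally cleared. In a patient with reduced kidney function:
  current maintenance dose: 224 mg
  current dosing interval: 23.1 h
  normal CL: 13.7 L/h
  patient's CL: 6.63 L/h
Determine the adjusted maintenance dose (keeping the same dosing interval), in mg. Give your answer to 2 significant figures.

110 mg

To keep the same average steady-state level, dosing rate must scale with clearance.
CL ratio = 6.63 / 13.7 = 0.4839
New dose (same interval) = 224 × 0.4839 = 108.4 mg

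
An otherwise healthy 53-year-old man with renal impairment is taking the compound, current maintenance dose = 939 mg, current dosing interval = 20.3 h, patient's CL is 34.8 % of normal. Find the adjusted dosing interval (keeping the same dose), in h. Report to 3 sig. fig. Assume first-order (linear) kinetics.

To keep the same average steady-state level, dosing rate must scale with clearance.
CL ratio = 34.8 / 100 = 0.3480
New interval (same dose) = 20.3 / 0.3480 = 58.33 h

58.3 h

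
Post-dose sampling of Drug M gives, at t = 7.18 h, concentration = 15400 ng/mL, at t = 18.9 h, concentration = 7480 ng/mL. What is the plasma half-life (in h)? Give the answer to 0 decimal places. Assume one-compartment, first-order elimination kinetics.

11 h

k = ln(C₁/C₂) / (t₂ − t₁) = ln(15400/7480) / (18.9 − 7.18)
  = 0.7221 / 11.72 = 0.06161 h⁻¹
t½ = ln2 / k = 0.693147 / 0.06161 = 11.25 h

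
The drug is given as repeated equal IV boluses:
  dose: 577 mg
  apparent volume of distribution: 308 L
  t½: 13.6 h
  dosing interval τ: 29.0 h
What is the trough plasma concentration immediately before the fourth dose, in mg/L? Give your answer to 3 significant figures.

0.547 mg/L

C₀ per dose = Dose / Vd = 577 / 308 = 1.873 mg/L
k = ln2 / t½ = 0.693147 / 13.6 = 0.05097 h⁻¹
Fraction remaining after one interval: r = e^(−kτ) = e^(−0.05097 × 29.0) = 0.2281
Before dose 4, 3 doses have been given (aged 1τ, 2τ, 3τ).
C_trough = C₀ × (r + r² + … + r^3) = C₀ × r(1−r^3)/(1−r)
        = 1.873 × 0.2281 × (1 − 0.01187) / (1 − 0.2281) = 0.5469 mg/L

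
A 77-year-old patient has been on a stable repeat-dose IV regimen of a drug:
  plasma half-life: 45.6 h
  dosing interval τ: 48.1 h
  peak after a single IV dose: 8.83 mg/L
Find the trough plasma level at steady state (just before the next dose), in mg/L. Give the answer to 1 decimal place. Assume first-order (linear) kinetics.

k = ln2 / t½ = 0.693147 / 45.6 = 0.01520 h⁻¹
e^(−kτ) = e^(−0.01520 × 48.1) = 0.4814
Accumulation ratio R = 1 / (1 − e^(−kτ)) = 1 / (1 − 0.4814) = 1.928
Steady-state trough = C₀ × R × e^(−kτ) = 8.83 × 1.928 × 0.4814 = 8.195 mg/L

8.2 mg/L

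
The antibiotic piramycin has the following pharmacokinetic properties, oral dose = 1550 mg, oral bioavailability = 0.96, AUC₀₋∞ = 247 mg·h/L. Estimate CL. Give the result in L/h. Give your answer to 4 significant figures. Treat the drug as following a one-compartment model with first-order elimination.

CL = F·Dose / AUC = 0.96 × 1550 / 247 = 6.024 L/h

6.024 L/h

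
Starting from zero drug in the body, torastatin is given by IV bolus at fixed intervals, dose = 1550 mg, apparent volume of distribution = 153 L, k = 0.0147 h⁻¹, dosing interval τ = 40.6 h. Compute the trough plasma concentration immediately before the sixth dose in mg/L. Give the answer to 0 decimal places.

12 mg/L

C₀ per dose = Dose / Vd = 1550 / 153 = 10.13 mg/L
Fraction remaining after one interval: r = e^(−kτ) = e^(−0.01470 × 40.6) = 0.5506
Before dose 6, 5 doses have been given (aged 1τ, 2τ, 3τ, 4τ, 5τ).
C_trough = C₀ × (r + r² + … + r^5) = C₀ × r(1−r^5)/(1−r)
        = 10.13 × 0.5506 × (1 − 0.05060) / (1 − 0.5506) = 11.78 mg/L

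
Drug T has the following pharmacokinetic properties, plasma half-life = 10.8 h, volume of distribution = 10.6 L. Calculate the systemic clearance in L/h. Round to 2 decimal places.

0.68 L/h

k = ln2 / t½ = 0.693147 / 10.8 = 0.06418 h⁻¹
CL = k × Vd = 0.06418 × 10.6 = 0.6803 L/h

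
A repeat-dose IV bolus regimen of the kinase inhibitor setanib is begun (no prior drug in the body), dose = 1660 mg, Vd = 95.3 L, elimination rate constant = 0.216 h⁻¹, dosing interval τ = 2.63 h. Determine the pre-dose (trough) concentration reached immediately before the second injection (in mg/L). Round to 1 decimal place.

9.9 mg/L

C₀ per dose = Dose / Vd = 1660 / 95.3 = 17.42 mg/L
Fraction remaining after one interval: r = e^(−kτ) = e^(−0.2160 × 2.63) = 0.5666
Before dose 2, 1 dose has been given (aged 1τ).
C_trough = C₀ × r = 17.42 × 0.5666 = 9.870 mg/L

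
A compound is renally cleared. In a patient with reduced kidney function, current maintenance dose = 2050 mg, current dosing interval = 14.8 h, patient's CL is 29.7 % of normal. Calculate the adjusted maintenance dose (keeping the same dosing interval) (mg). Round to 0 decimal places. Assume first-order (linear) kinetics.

To keep the same average steady-state level, dosing rate must scale with clearance.
CL ratio = 29.7 / 100 = 0.2970
New dose (same interval) = 2050 × 0.2970 = 608.9 mg

609 mg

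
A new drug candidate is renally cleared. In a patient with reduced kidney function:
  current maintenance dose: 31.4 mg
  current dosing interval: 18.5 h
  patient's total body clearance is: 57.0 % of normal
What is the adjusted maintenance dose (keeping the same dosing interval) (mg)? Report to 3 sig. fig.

17.9 mg

To keep the same average steady-state level, dosing rate must scale with clearance.
CL ratio = 57.0 / 100 = 0.5700
New dose (same interval) = 31.4 × 0.5700 = 17.90 mg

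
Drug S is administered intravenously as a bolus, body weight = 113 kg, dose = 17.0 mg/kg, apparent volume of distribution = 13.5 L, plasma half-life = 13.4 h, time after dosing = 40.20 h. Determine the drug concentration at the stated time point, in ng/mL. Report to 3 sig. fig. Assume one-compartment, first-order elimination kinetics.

Total dose = 17.0 × 113 = 1921 mg
C₀ = Dose / Vd = 1921 / 13.5 = 142.3 mg/L
k = ln2 / t½ = 0.693147 / 13.4 = 0.05173 h⁻¹
t / t½ = 40.20 / 13.4 = 3 half-lives
C = C₀ × (1/2)^3 = 142.3 × 0.1250 = 17.79 mg/L
Convert: 17.79 mg/L × 1000 = 17790 ng/mL

17800 ng/mL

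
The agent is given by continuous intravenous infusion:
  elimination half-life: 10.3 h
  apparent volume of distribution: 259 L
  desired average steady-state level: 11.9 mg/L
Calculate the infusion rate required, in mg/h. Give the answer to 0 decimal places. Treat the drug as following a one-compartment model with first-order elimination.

k = ln2 / t½ = 0.693147 / 10.3 = 0.06730 h⁻¹
CL = k × Vd = 0.06730 × 259 = 17.43 L/h
At steady state, infusion rate R₀ = Css × CL = 11.9 × 17.43 = 207.4 mg/h

207 mg/h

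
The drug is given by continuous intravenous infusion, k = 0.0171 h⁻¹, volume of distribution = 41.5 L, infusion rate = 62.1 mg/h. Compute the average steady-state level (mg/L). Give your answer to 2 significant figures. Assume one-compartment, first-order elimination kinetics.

88 mg/L

CL = k × Vd = 0.01710 × 41.5 = 0.7097 L/h
At steady state Css = R₀ / CL = 62.1 / 0.7097 = 87.50 mg/L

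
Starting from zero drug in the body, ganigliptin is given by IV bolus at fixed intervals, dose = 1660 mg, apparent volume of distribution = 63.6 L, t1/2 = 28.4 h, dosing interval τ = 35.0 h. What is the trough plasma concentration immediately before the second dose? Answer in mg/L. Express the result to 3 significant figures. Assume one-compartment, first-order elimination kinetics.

11.1 mg/L

C₀ per dose = Dose / Vd = 1660 / 63.6 = 26.10 mg/L
k = ln2 / t½ = 0.693147 / 28.4 = 0.02441 h⁻¹
Fraction remaining after one interval: r = e^(−kτ) = e^(−0.02441 × 35.0) = 0.4256
Before dose 2, 1 dose has been given (aged 1τ).
C_trough = C₀ × r = 26.10 × 0.4256 = 11.11 mg/L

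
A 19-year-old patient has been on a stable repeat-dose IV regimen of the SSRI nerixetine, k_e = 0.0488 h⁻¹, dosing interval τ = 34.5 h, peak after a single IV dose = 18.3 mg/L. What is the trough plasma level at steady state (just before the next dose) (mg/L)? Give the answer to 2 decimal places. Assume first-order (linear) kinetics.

4.17 mg/L

e^(−kτ) = e^(−0.04880 × 34.5) = 0.1857
Accumulation ratio R = 1 / (1 − e^(−kτ)) = 1 / (1 − 0.1857) = 1.228
Steady-state trough = C₀ × R × e^(−kτ) = 18.3 × 1.228 × 0.1857 = 4.173 mg/L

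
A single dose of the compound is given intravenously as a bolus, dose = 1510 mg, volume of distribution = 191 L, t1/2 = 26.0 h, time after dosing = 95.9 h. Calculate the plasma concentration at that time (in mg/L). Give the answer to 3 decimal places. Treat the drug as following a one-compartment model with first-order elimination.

C₀ = Dose / Vd = 1510 / 191 = 7.906 mg/L
k = ln2 / t½ = 0.693147 / 26.0 = 0.02666 h⁻¹
C = C₀ · e^(−k·t) = 7.906 × e^(−0.02666 × 95.9)
  = 7.906 × 0.07756 = 0.6132 mg/L

0.613 mg/L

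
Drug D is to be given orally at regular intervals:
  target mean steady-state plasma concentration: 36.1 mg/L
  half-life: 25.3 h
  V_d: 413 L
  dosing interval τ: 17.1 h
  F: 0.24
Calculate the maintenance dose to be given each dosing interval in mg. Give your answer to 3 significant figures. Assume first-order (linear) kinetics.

29100 mg

k = ln2 / t½ = 0.693147 / 25.3 = 0.02740 h⁻¹
CL = k × Vd = 0.02740 × 413 = 11.32 L/h
At steady state, F × (Dose/τ) = Css × CL.
Dose = Css × CL × τ / F = 36.1 × 11.32 × 17.1 / 0.24 = 29120 mg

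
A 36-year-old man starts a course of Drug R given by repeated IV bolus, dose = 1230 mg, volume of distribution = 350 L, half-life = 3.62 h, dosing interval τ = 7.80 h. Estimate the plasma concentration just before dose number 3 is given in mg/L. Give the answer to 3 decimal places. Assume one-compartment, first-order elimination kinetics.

0.966 mg/L

C₀ per dose = Dose / Vd = 1230 / 350 = 3.514 mg/L
k = ln2 / t½ = 0.693147 / 3.62 = 0.1915 h⁻¹
Fraction remaining after one interval: r = e^(−kτ) = e^(−0.1915 × 7.80) = 0.2245
Before dose 3, 2 doses have been given (aged 1τ, 2τ).
C_trough = C₀ × (r + r²) = 3.514 × (0.2245 + 0.05040) = 0.9660 mg/L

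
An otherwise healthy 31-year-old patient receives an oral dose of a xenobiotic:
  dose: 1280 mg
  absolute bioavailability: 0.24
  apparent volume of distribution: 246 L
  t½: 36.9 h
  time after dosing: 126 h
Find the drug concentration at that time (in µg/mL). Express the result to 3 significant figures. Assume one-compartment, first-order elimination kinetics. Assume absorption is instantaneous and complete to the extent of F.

Amount reaching circulation = F × Dose = 0.24 × 1280 = 307.2 mg
C₀ = F·Dose / Vd = 307.2 / 246 = 1.249 mg/L
k = ln2 / t½ = 0.693147 / 36.9 = 0.01878 h⁻¹
C = C₀ · e^(−k·t) = 1.249 × e^(−0.01878 × 126)
  = 1.249 × 0.09383 = 0.1172 mg/L
(0.1172 mg/L = 0.1172 µg/mL)

0.117 µg/mL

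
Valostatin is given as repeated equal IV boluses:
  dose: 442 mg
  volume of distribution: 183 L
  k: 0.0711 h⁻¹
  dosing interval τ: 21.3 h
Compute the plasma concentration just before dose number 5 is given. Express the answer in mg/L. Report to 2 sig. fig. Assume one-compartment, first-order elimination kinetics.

0.68 mg/L

C₀ per dose = Dose / Vd = 442 / 183 = 2.415 mg/L
Fraction remaining after one interval: r = e^(−kτ) = e^(−0.07110 × 21.3) = 0.2199
Before dose 5, 4 doses have been given (aged 1τ, 2τ, 3τ, 4τ).
C_trough = C₀ × (r + r² + … + r^4) = C₀ × r(1−r^4)/(1−r)
        = 2.415 × 0.2199 × (1 − 0.002338) / (1 − 0.2199) = 0.6792 mg/L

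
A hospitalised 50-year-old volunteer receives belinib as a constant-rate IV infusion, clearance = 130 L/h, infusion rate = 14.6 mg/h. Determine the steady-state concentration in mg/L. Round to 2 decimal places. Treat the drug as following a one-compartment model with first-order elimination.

At steady state Css = R₀ / CL = 14.6 / 130.0 = 0.1123 mg/L

0.11 mg/L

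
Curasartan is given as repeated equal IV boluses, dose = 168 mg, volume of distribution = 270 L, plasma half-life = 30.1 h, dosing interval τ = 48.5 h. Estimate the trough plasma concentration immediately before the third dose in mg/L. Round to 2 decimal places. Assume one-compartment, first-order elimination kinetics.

0.27 mg/L

C₀ per dose = Dose / Vd = 168 / 270 = 0.6222 mg/L
k = ln2 / t½ = 0.693147 / 30.1 = 0.02303 h⁻¹
Fraction remaining after one interval: r = e^(−kτ) = e^(−0.02303 × 48.5) = 0.3273
Before dose 3, 2 doses have been given (aged 1τ, 2τ).
C_trough = C₀ × (r + r²) = 0.6222 × (0.3273 + 0.1071) = 0.2703 mg/L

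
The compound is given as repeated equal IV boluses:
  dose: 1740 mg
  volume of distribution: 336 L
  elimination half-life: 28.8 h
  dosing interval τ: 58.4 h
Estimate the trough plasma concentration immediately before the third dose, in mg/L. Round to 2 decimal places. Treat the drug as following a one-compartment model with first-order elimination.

1.58 mg/L

C₀ per dose = Dose / Vd = 1740 / 336 = 5.179 mg/L
k = ln2 / t½ = 0.693147 / 28.8 = 0.02407 h⁻¹
Fraction remaining after one interval: r = e^(−kτ) = e^(−0.02407 × 58.4) = 0.2452
Before dose 3, 2 doses have been given (aged 1τ, 2τ).
C_trough = C₀ × (r + r²) = 5.179 × (0.2452 + 0.06012) = 1.581 mg/L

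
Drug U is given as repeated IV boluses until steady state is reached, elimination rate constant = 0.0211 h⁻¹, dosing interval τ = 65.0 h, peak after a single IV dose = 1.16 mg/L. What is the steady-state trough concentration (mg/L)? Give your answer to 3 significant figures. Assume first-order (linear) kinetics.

0.394 mg/L

e^(−kτ) = e^(−0.02110 × 65.0) = 0.2537
Accumulation ratio R = 1 / (1 − e^(−kτ)) = 1 / (1 − 0.2537) = 1.340
Steady-state trough = C₀ × R × e^(−kτ) = 1.16 × 1.340 × 0.2537 = 0.3944 mg/L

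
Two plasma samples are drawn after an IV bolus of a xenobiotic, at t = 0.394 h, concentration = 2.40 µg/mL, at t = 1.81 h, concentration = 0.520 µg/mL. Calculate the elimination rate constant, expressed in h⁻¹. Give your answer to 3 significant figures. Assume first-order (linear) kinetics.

1.08 h⁻¹

k = ln(C₁/C₂) / (t₂ − t₁) = ln(2.40/0.520) / (1.81 − 0.394)
  = 1.529 / 1.416 = 1.080 h⁻¹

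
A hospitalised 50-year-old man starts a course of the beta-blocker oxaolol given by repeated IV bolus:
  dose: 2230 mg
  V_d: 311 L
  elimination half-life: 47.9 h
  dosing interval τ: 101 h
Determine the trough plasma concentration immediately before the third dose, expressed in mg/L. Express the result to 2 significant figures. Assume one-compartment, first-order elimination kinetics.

C₀ per dose = Dose / Vd = 2230 / 311 = 7.170 mg/L
k = ln2 / t½ = 0.693147 / 47.9 = 0.01447 h⁻¹
Fraction remaining after one interval: r = e^(−kτ) = e^(−0.01447 × 101) = 0.2319
Before dose 3, 2 doses have been given (aged 1τ, 2τ).
C_trough = C₀ × (r + r²) = 7.170 × (0.2319 + 0.05378) = 2.048 mg/L

2.0 mg/L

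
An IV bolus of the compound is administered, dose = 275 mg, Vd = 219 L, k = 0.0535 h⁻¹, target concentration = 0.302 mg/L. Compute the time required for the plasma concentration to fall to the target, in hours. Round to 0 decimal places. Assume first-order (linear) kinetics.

27 h

C₀ = Dose / Vd = 275.0 / 219 = 1.256 mg/L
t = ln(C₀ / C) / k = ln(1.256 / 0.302) / 0.05350
  = ln(4.159) / 0.05350 = 1.425 / 0.05350 = 26.64 h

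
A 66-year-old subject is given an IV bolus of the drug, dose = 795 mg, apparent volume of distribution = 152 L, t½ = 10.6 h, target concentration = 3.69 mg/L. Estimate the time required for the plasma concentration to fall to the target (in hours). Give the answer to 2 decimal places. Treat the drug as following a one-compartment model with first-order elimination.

5.33 h

C₀ = Dose / Vd = 795.0 / 152 = 5.230 mg/L
k = ln2 / t½ = 0.693147 / 10.6 = 0.06539 h⁻¹
t = ln(C₀ / C) / k = ln(5.230 / 3.69) / 0.06539
  = ln(1.417) / 0.06539 = 0.3485 / 0.06539 = 5.330 h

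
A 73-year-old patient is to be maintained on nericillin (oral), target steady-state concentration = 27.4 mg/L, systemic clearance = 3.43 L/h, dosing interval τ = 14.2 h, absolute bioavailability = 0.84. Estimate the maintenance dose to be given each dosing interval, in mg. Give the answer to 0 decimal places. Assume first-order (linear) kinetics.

1589 mg

At steady state, F × (Dose/τ) = Css × CL.
Dose = Css × CL × τ / F = 27.4 × 3.430 × 14.2 / 0.84 = 1589 mg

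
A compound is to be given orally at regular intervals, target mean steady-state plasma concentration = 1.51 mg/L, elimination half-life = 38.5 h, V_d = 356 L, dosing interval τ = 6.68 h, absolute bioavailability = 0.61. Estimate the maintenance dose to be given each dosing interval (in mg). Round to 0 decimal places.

106 mg

k = ln2 / t½ = 0.693147 / 38.5 = 0.01800 h⁻¹
CL = k × Vd = 0.01800 × 356 = 6.408 L/h
At steady state, F × (Dose/τ) = Css × CL.
Dose = Css × CL × τ / F = 1.51 × 6.408 × 6.68 / 0.61 = 106.0 mg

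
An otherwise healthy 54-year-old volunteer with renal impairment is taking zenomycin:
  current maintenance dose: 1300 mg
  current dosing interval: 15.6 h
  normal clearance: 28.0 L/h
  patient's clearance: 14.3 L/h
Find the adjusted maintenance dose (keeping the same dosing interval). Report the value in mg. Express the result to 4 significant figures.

663.9 mg

To keep the same average steady-state level, dosing rate must scale with clearance.
CL ratio = 14.3 / 28.0 = 0.5107
New dose (same interval) = 1300 × 0.5107 = 663.9 mg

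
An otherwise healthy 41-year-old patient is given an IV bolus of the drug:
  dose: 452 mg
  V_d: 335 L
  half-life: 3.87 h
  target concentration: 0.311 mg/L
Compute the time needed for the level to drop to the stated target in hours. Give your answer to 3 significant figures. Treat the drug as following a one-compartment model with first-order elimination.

8.19 h

C₀ = Dose / Vd = 452.0 / 335 = 1.349 mg/L
k = ln2 / t½ = 0.693147 / 3.87 = 0.1791 h⁻¹
t = ln(C₀ / C) / k = ln(1.349 / 0.311) / 0.1791
  = ln(4.338) / 0.1791 = 1.467 / 0.1791 = 8.191 h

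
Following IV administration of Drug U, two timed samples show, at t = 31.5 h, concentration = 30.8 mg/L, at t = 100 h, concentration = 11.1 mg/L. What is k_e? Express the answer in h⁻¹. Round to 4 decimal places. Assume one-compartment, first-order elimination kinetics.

0.0149 h⁻¹

k = ln(C₁/C₂) / (t₂ − t₁) = ln(30.8/11.1) / (100 − 31.5)
  = 1.021 / 68.50 = 0.01491 h⁻¹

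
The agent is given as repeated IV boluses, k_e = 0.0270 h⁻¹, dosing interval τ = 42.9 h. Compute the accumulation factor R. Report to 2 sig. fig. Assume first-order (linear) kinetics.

e^(−kτ) = e^(−0.02700 × 42.9) = 0.3140
Accumulation ratio R = 1 / (1 − e^(−kτ)) = 1 / (1 − 0.3140) = 1.458

1.5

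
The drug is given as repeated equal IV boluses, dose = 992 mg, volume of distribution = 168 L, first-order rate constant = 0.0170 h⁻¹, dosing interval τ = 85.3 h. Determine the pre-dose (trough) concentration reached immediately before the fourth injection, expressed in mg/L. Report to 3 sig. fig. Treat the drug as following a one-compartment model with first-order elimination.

1.79 mg/L

C₀ per dose = Dose / Vd = 992 / 168 = 5.905 mg/L
Fraction remaining after one interval: r = e^(−kτ) = e^(−0.01700 × 85.3) = 0.2345
Before dose 4, 3 doses have been given (aged 1τ, 2τ, 3τ).
C_trough = C₀ × (r + r² + … + r^3) = C₀ × r(1−r^3)/(1−r)
        = 5.905 × 0.2345 × (1 − 0.01290) / (1 − 0.2345) = 1.786 mg/L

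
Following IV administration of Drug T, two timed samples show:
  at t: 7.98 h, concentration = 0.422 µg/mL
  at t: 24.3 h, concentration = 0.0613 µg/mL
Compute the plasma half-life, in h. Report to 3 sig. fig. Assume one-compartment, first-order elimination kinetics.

k = ln(C₁/C₂) / (t₂ − t₁) = ln(0.422/0.0613) / (24.3 − 7.98)
  = 1.929 / 16.32 = 0.1182 h⁻¹
t½ = ln2 / k = 0.693147 / 0.1182 = 5.864 h

5.86 h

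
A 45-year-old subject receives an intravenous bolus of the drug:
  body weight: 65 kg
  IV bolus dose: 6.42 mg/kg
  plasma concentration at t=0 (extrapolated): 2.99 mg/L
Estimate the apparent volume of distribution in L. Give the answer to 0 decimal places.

Dose = 6.42 × 65 = 417.3 mg
Vd = Dose / C₀ = 417.3 / 2.99 = 139.6 L

140 L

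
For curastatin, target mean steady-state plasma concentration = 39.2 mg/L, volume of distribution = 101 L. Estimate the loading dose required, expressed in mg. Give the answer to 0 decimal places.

3959 mg

LD = Css × Vd = 39.2 × 101 = 3959 mg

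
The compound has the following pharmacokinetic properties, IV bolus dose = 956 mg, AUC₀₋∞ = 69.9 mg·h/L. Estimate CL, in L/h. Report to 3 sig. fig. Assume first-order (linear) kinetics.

13.7 L/h

CL = Dose / AUC = 956 / 69.9 = 13.68 L/h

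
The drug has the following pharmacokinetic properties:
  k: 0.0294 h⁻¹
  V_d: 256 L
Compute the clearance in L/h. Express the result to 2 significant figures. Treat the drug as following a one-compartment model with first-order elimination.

7.5 L/h

CL = k × Vd = 0.0294 × 256 = 7.526 L/h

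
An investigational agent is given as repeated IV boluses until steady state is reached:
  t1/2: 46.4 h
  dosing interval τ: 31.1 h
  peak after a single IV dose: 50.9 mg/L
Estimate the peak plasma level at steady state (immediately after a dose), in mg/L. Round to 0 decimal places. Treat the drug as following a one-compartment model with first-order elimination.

137 mg/L

k = ln2 / t½ = 0.693147 / 46.4 = 0.01494 h⁻¹
e^(−kτ) = e^(−0.01494 × 31.1) = 0.6284
Accumulation ratio R = 1 / (1 − e^(−kτ)) = 1 / (1 − 0.6284) = 2.691
Steady-state peak = C₀ × R = 50.9 × 2.691 = 137.0 mg/L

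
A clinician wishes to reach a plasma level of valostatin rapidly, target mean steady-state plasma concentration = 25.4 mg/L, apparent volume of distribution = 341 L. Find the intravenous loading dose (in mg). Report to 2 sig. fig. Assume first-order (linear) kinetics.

LD = Css × Vd = 25.4 × 341 = 8661 mg

8700 mg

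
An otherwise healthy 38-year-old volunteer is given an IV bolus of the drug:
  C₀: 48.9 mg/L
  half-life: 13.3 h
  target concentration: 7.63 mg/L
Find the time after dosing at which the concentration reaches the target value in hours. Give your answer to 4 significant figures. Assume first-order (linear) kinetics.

k = ln2 / t½ = 0.693147 / 13.3 = 0.05212 h⁻¹
t = ln(C₀ / C) / k = ln(48.90 / 7.63) / 0.05212
  = ln(6.409) / 0.05212 = 1.858 / 0.05212 = 35.65 h

35.65 h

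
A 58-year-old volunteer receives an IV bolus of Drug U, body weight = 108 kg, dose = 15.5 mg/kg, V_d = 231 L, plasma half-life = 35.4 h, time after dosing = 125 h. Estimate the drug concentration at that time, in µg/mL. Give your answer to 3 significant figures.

0.627 µg/mL

Total dose = 15.5 × 108 = 1674 mg
C₀ = Dose / Vd = 1674 / 231 = 7.247 mg/L
k = ln2 / t½ = 0.693147 / 35.4 = 0.01958 h⁻¹
C = C₀ · e^(−k·t) = 7.247 × e^(−0.01958 × 125)
  = 7.247 × 0.08651 = 0.6269 mg/L
(0.6269 mg/L = 0.6269 µg/mL)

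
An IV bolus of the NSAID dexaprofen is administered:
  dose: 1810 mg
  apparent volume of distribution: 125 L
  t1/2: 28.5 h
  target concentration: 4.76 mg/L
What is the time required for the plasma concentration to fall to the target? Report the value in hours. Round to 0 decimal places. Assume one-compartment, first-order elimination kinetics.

46 h

C₀ = Dose / Vd = 1810 / 125 = 14.48 mg/L
k = ln2 / t½ = 0.693147 / 28.5 = 0.02432 h⁻¹
t = ln(C₀ / C) / k = ln(14.48 / 4.76) / 0.02432
  = ln(3.042) / 0.02432 = 1.113 / 0.02432 = 45.76 h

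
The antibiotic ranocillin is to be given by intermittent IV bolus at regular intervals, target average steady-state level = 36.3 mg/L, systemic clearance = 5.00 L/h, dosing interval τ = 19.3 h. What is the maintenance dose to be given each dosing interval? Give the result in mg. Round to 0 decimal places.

At steady state, Dose/τ = Css × CL.
Dose = Css × CL × τ = 36.3 × 5.000 × 19.3 = 3503 mg

3503 mg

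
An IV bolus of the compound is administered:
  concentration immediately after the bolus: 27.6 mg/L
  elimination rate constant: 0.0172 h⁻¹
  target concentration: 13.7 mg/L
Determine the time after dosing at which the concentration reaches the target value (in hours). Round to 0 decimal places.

41 h

t = ln(C₀ / C) / k = ln(27.60 / 13.7) / 0.01720
  = ln(2.015) / 0.01720 = 0.7006 / 0.01720 = 40.73 h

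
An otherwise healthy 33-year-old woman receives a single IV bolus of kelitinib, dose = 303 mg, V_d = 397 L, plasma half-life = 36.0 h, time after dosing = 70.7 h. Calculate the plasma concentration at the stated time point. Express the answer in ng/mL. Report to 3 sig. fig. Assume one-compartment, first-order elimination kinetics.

C₀ = Dose / Vd = 303.0 / 397 = 0.7632 mg/L
k = ln2 / t½ = 0.693147 / 36.0 = 0.01925 h⁻¹
C = C₀ · e^(−k·t) = 0.7632 × e^(−0.01925 × 70.7)
  = 0.7632 × 0.2564 = 0.1957 mg/L
Convert: 0.1957 mg/L × 1000 = 195.7 ng/mL

196 ng/mL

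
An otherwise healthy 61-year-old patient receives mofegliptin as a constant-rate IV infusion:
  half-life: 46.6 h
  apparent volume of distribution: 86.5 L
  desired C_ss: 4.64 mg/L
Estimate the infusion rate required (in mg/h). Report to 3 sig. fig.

k = ln2 / t½ = 0.693147 / 46.6 = 0.01487 h⁻¹
CL = k × Vd = 0.01487 × 86.5 = 1.286 L/h
At steady state, infusion rate R₀ = Css × CL = 4.64 × 1.286 = 5.967 mg/h

5.97 mg/h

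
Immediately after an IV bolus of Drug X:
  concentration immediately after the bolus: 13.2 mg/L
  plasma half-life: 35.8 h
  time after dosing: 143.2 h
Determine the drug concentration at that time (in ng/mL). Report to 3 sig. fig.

825 ng/mL

k = ln2 / t½ = 0.693147 / 35.8 = 0.01936 h⁻¹
t / t½ = 143.2 / 35.8 = 4 half-lives
C = C₀ × (1/2)^4 = 13.20 × 0.06250 = 0.8250 mg/L
Convert: 0.8250 mg/L × 1000 = 825.0 ng/mL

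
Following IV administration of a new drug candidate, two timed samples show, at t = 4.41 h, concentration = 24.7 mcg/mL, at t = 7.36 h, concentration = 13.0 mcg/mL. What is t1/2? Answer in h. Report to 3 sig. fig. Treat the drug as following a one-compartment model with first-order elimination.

3.19 h

k = ln(C₁/C₂) / (t₂ − t₁) = ln(24.7/13.0) / (7.36 − 4.41)
  = 0.6419 / 2.950 = 0.2176 h⁻¹
t½ = ln2 / k = 0.693147 / 0.2176 = 3.185 h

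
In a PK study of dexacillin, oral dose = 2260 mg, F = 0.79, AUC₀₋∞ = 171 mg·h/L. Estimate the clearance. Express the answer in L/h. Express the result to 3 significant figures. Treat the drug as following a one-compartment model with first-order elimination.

CL = F·Dose / AUC = 0.79 × 2260 / 171 = 10.44 L/h

10.4 L/h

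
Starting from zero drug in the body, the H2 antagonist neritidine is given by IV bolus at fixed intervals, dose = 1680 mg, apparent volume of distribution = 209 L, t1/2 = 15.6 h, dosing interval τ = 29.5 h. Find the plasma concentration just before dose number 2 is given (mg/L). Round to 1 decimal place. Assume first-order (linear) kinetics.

C₀ per dose = Dose / Vd = 1680 / 209 = 8.038 mg/L
k = ln2 / t½ = 0.693147 / 15.6 = 0.04443 h⁻¹
Fraction remaining after one interval: r = e^(−kτ) = e^(−0.04443 × 29.5) = 0.2696
Before dose 2, 1 dose has been given (aged 1τ).
C_trough = C₀ × r = 8.038 × 0.2696 = 2.167 mg/L

2.2 mg/L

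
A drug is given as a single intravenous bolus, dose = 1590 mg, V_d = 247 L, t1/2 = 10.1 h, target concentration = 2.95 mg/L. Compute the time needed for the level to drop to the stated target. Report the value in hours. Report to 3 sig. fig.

C₀ = Dose / Vd = 1590 / 247 = 6.437 mg/L
k = ln2 / t½ = 0.693147 / 10.1 = 0.06863 h⁻¹
t = ln(C₀ / C) / k = ln(6.437 / 2.95) / 0.06863
  = ln(2.182) / 0.06863 = 0.7802 / 0.06863 = 11.37 h

11.4 h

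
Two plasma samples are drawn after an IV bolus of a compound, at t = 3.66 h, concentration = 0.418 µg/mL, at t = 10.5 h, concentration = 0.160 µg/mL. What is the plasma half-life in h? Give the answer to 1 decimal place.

4.9 h

k = ln(C₁/C₂) / (t₂ − t₁) = ln(0.418/0.160) / (10.5 − 3.66)
  = 0.9603 / 6.840 = 0.1404 h⁻¹
t½ = ln2 / k = 0.693147 / 0.1404 = 4.937 h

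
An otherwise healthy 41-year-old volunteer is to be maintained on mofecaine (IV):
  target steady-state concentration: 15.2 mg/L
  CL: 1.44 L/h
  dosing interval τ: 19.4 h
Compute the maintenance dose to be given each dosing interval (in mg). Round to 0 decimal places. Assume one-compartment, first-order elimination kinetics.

425 mg

At steady state, Dose/τ = Css × CL.
Dose = Css × CL × τ = 15.2 × 1.440 × 19.4 = 424.6 mg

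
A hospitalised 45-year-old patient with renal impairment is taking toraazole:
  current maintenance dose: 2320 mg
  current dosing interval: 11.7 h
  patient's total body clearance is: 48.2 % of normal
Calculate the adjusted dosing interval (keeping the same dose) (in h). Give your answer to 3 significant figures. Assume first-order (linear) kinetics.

To keep the same average steady-state level, dosing rate must scale with clearance.
CL ratio = 48.2 / 100 = 0.4820
New interval (same dose) = 11.7 / 0.4820 = 24.27 h

24.3 h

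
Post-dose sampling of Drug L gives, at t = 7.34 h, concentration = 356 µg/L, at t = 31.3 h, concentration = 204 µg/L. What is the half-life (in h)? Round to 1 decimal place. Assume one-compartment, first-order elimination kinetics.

29.8 h

k = ln(C₁/C₂) / (t₂ − t₁) = ln(356/204) / (31.3 − 7.34)
  = 0.5568 / 23.96 = 0.02324 h⁻¹
t½ = ln2 / k = 0.693147 / 0.02324 = 29.83 h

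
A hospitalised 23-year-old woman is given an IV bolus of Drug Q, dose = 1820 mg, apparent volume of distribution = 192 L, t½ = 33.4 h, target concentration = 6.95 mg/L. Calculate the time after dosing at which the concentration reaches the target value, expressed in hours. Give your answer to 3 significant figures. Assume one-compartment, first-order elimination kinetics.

C₀ = Dose / Vd = 1820 / 192 = 9.479 mg/L
k = ln2 / t½ = 0.693147 / 33.4 = 0.02075 h⁻¹
t = ln(C₀ / C) / k = ln(9.479 / 6.95) / 0.02075
  = ln(1.364) / 0.02075 = 0.3104 / 0.02075 = 14.96 h

15.0 h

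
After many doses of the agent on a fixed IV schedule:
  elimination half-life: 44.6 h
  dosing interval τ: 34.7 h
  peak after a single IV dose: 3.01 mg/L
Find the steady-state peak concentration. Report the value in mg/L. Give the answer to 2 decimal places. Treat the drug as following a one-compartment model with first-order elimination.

k = ln2 / t½ = 0.693147 / 44.6 = 0.01554 h⁻¹
e^(−kτ) = e^(−0.01554 × 34.7) = 0.5832
Accumulation ratio R = 1 / (1 − e^(−kτ)) = 1 / (1 − 0.5832) = 2.399
Steady-state peak = C₀ × R = 3.01 × 2.399 = 7.221 mg/L

7.22 mg/L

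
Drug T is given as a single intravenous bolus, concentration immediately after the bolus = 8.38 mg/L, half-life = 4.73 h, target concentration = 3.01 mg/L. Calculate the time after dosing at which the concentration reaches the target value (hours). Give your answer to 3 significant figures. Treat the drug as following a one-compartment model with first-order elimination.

k = ln2 / t½ = 0.693147 / 4.73 = 0.1465 h⁻¹
t = ln(C₀ / C) / k = ln(8.380 / 3.01) / 0.1465
  = ln(2.784) / 0.1465 = 1.024 / 0.1465 = 6.990 h

6.99 h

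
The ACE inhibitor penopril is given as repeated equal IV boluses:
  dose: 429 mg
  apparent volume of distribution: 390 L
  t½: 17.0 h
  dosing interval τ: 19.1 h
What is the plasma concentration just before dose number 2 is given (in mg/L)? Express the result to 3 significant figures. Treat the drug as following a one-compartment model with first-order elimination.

C₀ per dose = Dose / Vd = 429 / 390 = 1.100 mg/L
k = ln2 / t½ = 0.693147 / 17.0 = 0.04077 h⁻¹
Fraction remaining after one interval: r = e^(−kτ) = e^(−0.04077 × 19.1) = 0.4590
Before dose 2, 1 dose has been given (aged 1τ).
C_trough = C₀ × r = 1.100 × 0.4590 = 0.5049 mg/L

0.505 mg/L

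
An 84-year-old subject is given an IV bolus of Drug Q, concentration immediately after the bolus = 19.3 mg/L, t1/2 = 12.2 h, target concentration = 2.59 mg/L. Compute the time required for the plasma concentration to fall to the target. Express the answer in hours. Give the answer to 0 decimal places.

35 h

k = ln2 / t½ = 0.693147 / 12.2 = 0.05682 h⁻¹
t = ln(C₀ / C) / k = ln(19.30 / 2.59) / 0.05682
  = ln(7.452) / 0.05682 = 2.008 / 0.05682 = 35.34 h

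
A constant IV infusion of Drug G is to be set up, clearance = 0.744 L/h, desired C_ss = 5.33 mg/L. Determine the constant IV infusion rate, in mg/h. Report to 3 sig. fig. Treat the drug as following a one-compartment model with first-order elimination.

3.97 mg/h

At steady state, infusion rate R₀ = Css × CL = 5.33 × 0.7440 = 3.966 mg/h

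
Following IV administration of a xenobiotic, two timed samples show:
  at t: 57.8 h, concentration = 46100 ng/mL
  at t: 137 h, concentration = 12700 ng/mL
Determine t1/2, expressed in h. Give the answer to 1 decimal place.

42.6 h

k = ln(C₁/C₂) / (t₂ − t₁) = ln(46100/12700) / (137 − 57.8)
  = 1.289 / 79.20 = 0.01628 h⁻¹
t½ = ln2 / k = 0.693147 / 0.01628 = 42.58 h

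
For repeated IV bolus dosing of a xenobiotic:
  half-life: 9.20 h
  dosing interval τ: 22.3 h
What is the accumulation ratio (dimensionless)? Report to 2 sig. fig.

1.2

k = ln2 / t½ = 0.693147 / 9.20 = 0.07534 h⁻¹
e^(−kτ) = e^(−0.07534 × 22.3) = 0.1864
Accumulation ratio R = 1 / (1 − e^(−kτ)) = 1 / (1 − 0.1864) = 1.229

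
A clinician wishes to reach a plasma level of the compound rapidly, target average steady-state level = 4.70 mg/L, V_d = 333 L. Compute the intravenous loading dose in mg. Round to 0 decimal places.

1565 mg

LD = Css × Vd = 4.70 × 333 = 1565 mg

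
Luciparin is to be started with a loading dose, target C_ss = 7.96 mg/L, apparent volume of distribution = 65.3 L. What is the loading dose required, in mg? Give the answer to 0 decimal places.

520 mg

LD = Css × Vd = 7.96 × 65.3 = 519.8 mg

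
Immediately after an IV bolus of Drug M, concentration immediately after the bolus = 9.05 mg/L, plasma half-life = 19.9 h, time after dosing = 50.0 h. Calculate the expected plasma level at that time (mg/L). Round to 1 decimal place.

1.6 mg/L

k = ln2 / t½ = 0.693147 / 19.9 = 0.03483 h⁻¹
C = C₀ · e^(−k·t) = 9.050 × e^(−0.03483 × 50.0)
  = 9.050 × 0.1753 = 1.586 mg/L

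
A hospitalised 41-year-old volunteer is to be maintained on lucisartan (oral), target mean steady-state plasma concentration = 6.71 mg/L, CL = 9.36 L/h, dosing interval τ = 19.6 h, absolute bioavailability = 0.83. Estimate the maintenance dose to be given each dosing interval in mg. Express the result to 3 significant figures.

At steady state, F × (Dose/τ) = Css × CL.
Dose = Css × CL × τ / F = 6.71 × 9.360 × 19.6 / 0.83 = 1483 mg

1480 mg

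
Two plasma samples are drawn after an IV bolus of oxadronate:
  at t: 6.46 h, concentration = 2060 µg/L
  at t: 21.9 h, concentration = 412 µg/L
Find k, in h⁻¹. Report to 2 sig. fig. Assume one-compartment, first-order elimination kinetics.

k = ln(C₁/C₂) / (t₂ − t₁) = ln(2060/412) / (21.9 − 6.46)
  = 1.609 / 15.44 = 0.1042 h⁻¹

0.10 h⁻¹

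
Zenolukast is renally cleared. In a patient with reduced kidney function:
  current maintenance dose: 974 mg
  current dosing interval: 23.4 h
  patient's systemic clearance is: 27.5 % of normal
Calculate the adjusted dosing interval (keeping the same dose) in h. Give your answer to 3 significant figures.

To keep the same average steady-state level, dosing rate must scale with clearance.
CL ratio = 27.5 / 100 = 0.2750
New interval (same dose) = 23.4 / 0.2750 = 85.09 h

85.1 h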